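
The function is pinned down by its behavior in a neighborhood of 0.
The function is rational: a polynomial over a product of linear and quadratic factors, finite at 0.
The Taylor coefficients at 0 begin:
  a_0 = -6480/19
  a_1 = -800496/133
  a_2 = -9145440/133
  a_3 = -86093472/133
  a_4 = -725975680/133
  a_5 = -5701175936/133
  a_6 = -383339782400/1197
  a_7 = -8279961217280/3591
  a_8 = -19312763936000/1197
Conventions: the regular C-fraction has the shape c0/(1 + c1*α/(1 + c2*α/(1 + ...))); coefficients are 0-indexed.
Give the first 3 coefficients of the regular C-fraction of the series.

The regular C-fraction coefficients are [-6480/19, -1853/105, 1210759/194565].

Taylor coefficients (read off): a_0 = -6480/19, a_1 = -800496/133, a_2 = -9145440/133.
c0 = a_0 = -6480/19. Peel one level at a time: if S = 1 + c*α/S' with S'(0) = 1, then c is the α-coefficient of S and S' = c*α/(S - 1).
S_1 = c0/f = 1 + (-1853/105)*α + (1210759/11025)*α^2 + ...; c1 = -1853/105.
S_2 = c1*α/(S_1 - 1) = 1 + (1210759/194565)*α + ...; c2 = 1210759/194565.


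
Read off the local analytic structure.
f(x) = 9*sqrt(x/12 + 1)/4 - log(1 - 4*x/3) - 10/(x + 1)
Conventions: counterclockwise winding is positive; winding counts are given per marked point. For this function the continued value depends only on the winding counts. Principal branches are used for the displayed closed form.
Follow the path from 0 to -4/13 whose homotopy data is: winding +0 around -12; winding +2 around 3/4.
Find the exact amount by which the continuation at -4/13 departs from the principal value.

Continued minus principal equals -(4)*pi*i.

The rational part is single-valued and drops out of the difference; each branch term changes only by its own monodromy.
(9/4)*sqrt(1 - x/(-12)): winding +0 is even, the square root returns to the same sheet, contribution 0.
(-1)*log(1 - x/(3/4)): each positive loop around 3/4 adds 2*pi*i to the log, so winding +2 contributes (-1)*(2)*2*pi*i = -(4)*pi*i.
Summing the contributions at x = -4/13 gives -(4)*pi*i.


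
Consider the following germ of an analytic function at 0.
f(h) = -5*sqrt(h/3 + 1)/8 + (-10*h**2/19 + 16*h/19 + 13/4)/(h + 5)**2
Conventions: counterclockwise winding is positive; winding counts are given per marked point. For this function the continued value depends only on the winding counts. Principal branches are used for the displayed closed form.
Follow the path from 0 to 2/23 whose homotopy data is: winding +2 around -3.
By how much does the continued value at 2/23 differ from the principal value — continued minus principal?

Continued minus principal equals 0.

The rational part is single-valued and drops out of the difference; each branch term changes only by its own monodromy.
(-5/8)*sqrt(1 - h/(-3)): winding +2 is even, the square root returns to the same sheet, contribution 0.
Summing the contributions at h = 2/23 gives 0.


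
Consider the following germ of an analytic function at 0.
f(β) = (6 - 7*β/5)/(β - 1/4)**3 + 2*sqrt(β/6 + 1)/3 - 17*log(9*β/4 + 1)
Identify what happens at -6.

The term (2/3)*sqrt(1 - β/(-6)) has argument 1 - -6/(-6) = 0 at -6: a square-root (algebraic, two-sheeted) branch point; the remaining terms are analytic or single-valued there.

The point is an algebraic (square-root) branch point.


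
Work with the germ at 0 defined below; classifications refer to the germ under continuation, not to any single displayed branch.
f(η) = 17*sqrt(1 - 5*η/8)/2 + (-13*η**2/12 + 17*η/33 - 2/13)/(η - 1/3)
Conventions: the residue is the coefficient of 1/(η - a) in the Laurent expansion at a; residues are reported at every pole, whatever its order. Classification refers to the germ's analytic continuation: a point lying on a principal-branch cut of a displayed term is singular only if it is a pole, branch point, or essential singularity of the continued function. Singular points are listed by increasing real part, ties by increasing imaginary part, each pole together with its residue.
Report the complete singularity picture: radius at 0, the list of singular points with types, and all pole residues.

Denominator factor (η - 1/3): pole of order 1 at 1/3, modulus 1/3.
Branch term (17/2)*sqrt(1 - η/(8/5)): its argument vanishes at η = 8/5, a square-root branch point, modulus 8/5.
The radius of convergence is the smallest modulus among the singular points: 1/3.
The branch term is analytic at 1/3 and contributes nothing to the residue; only the rational part matters.
At the order-1 pole 1/3 set g(η) = (η - (1/3))*(rational part) = -13*η**2/12 + 17*η/33 - 2/13.
Simple pole: residue = g(a) at a = 1/3, which is -1583/15444.
List the singular points by increasing real part (a conjugate pair: the negative imaginary part first).

Radius of convergence at 0: 1/3.
At 1/3: a pole of order 1; residue -1583/15444.
At 8/5: an algebraic (square-root) branch point.


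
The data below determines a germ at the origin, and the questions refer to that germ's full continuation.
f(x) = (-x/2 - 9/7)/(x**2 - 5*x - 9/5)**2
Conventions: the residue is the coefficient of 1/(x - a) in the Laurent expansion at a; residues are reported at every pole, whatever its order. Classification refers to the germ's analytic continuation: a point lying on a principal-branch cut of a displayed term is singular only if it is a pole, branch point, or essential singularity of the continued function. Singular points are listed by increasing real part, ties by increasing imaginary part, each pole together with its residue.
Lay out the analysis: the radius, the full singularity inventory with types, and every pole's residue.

Radius of convergence at 0: -5/2 + (1/10)*sqrt(805).
At 5/2 - (1/10)*sqrt(805): a pole of order 2; residue -(355/362894)*sqrt(805).
At 5/2 + (1/10)*sqrt(805): a pole of order 2; residue (355/362894)*sqrt(805).

Denominator factor (x**2 - 5*x - 9/5)^2: discriminant 161/5, real irrational roots 5/2 + (1/10)*sqrt(805) and 5/2 - (1/10)*sqrt(805); poles of order 2, moduli 5/2 + (1/10)*sqrt(805) and -5/2 + (1/10)*sqrt(805).
The radius of convergence is the smallest modulus among the singular points: -5/2 + (1/10)*sqrt(805).
The factor x**2 - 5*x - 9/5 splits as (x - a)(x - a') with a = 5/2 - (1/10)*sqrt(805), a' = 5/2 + (1/10)*sqrt(805). At the order-2 pole a set g(x) = (x - a)^2*f(x) = [-x/2 - 9/7] / (x - a')^2.
Order-2 pole: residue = g'(a); g'(5/2 - (1/10)*sqrt(805)) = -(355/362894)*sqrt(805), so the residue is -(355/362894)*sqrt(805).
The factor x**2 - 5*x - 9/5 splits as (x - a)(x - a') with a = 5/2 + (1/10)*sqrt(805), a' = 5/2 - (1/10)*sqrt(805). At the order-2 pole a set g(x) = (x - a)^2*f(x) = [-x/2 - 9/7] / (x - a')^2.
Order-2 pole: residue = g'(a); g'(5/2 + (1/10)*sqrt(805)) = (355/362894)*sqrt(805), so the residue is (355/362894)*sqrt(805).
List the singular points by increasing real part (a conjugate pair: the negative imaginary part first).


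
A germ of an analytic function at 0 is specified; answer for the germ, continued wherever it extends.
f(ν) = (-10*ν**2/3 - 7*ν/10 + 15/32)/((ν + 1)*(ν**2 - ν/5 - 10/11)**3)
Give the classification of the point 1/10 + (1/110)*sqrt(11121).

The denominator factor ν**2 - ν/5 - 10/11 vanishes at 1/10 + (1/110)*sqrt(11121) and appears to the power 3; the numerator there equals -71233/26400 - (41/3300)*sqrt(11121), nonzero, and no other factor vanishes.
Hence a pole whose order is the multiplicity, 3.

The point is a pole of order 3.


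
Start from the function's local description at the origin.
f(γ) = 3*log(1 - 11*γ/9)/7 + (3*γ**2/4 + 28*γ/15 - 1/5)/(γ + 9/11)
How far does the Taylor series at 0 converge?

Denominator factor (γ + 9/11): pole of order 1 at -9/11, modulus 9/11.
Branch term (3/7)*log(1 - γ/(9/11)): its argument vanishes at γ = 9/11, a logarithmic branch point, modulus 9/11.
The radius of convergence is the smallest modulus among the singular points: 9/11.

The radius of convergence is 9/11.


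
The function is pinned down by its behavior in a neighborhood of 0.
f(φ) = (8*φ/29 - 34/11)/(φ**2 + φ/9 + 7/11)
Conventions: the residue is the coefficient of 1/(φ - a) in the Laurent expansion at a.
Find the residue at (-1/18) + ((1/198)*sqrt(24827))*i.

The residue is (4/29) + ((8918/719983)*sqrt(24827))*i.

The factor φ**2 + φ/9 + 7/11 splits as (φ - a)(φ - a') with a = (-1/18) + ((1/198)*sqrt(24827))*i, a' = (-1/18) - ((1/198)*sqrt(24827))*i. At the order-1 pole a set g(φ) = (φ - a)*f(φ) = [8*φ/29 - 34/11] / (φ - a').
Simple pole: residue = g(a) at a = (-1/18) + ((1/198)*sqrt(24827))*i, which is (4/29) + ((8918/719983)*sqrt(24827))*i.


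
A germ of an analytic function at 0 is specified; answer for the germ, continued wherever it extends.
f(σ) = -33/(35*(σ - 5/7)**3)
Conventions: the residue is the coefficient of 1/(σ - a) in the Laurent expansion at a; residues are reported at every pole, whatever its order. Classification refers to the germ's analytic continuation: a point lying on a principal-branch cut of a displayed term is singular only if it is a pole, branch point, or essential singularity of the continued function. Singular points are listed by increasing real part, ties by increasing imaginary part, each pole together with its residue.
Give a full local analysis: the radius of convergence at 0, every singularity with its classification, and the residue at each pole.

Denominator factor (σ - 5/7)^3: pole of order 3 at 5/7, modulus 5/7.
The radius of convergence is the smallest modulus among the singular points: 5/7.
At the order-3 pole 5/7 set g(σ) = (σ - (5/7))^3*f(σ) = -33/35.
Order-3 pole: residue = g''(a)/2; g''(5/7) = 0, so the residue is 0.

Radius of convergence at 0: 5/7.
At 5/7: a pole of order 3; residue 0.


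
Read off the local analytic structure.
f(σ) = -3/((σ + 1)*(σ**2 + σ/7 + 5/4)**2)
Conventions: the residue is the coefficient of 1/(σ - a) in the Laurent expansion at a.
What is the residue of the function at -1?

At the order-1 pole -1 set g(σ) = (σ - (-1))*f(σ) = -3/(σ**2 + σ/7 + 5/4)**2.
Simple pole: residue = g(a) at a = -1, which is -2352/3481.

The residue is -2352/3481.


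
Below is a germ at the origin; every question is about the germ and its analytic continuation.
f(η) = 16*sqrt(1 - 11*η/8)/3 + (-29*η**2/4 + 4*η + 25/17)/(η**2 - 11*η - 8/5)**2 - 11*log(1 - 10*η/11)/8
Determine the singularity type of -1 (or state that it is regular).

Denominator factors: η**2 - 11*η - 8/5 = 52/5 at η = -1 — none vanishes.
Branch term sqrt(1 - η/(8/11)): argument at -1 is 19/8, nonzero, so -1 is not its branch point (a point on a principal cut is still regular for the continued germ).
Branch term log(1 - η/(11/10)): argument at -1 is 21/11, nonzero, so -1 is not its branch point (a point on a principal cut is still regular for the continued germ).
So the germ continues analytically to -1.

The point is a regular point.


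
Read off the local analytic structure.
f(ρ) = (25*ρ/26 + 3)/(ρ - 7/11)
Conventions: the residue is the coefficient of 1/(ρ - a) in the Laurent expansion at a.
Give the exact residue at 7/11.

The residue is 1033/286.

At the order-1 pole 7/11 set g(ρ) = (ρ - (7/11))*f(ρ) = 25*ρ/26 + 3.
Simple pole: residue = g(a) at a = 7/11, which is 1033/286.


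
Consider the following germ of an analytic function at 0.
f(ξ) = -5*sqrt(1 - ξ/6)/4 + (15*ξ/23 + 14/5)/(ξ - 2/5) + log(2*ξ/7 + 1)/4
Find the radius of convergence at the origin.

Denominator factor (ξ - 2/5): pole of order 1 at 2/5, modulus 2/5.
Branch term (1/4)*log(1 - ξ/(-7/2)): its argument vanishes at ξ = -7/2, a logarithmic branch point, modulus 7/2.
Branch term (-5/4)*sqrt(1 - ξ/(6)): its argument vanishes at ξ = 6, a square-root branch point, modulus 6.
The radius of convergence is the smallest modulus among the singular points: 2/5.

The radius of convergence is 2/5.


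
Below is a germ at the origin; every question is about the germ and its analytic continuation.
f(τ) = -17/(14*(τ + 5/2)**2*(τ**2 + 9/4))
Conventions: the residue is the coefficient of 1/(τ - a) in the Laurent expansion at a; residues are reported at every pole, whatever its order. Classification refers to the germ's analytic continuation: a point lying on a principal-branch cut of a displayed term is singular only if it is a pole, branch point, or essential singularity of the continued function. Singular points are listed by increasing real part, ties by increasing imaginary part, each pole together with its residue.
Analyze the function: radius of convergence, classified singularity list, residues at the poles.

Denominator factor (τ**2 + 9/4): discriminant -9, complex-conjugate roots (3/2)*i and -(3/2)*i; poles of order 1, moduli 3/2 and 3/2.
Denominator factor (τ + 5/2)^2: pole of order 2 at -5/2, modulus 5/2.
The radius of convergence is the smallest modulus among the singular points: 3/2.
At the order-2 pole -5/2 set g(τ) = (τ - (-5/2))^2*f(τ) = -17/(14*(τ**2 + 9/4)).
Order-2 pole: residue = g'(a); g'(-5/2) = -10/119, so the residue is -10/119.
The factor τ**2 + 9/4 splits as (τ - a)(τ - a') with a = -(3/2)*i, a' = (3/2)*i. At the order-1 pole a set g(τ) = (τ - a)*f(τ) = [-17/(14*(τ + 5/2)**2)] / (τ - a').
Simple pole: residue = g(a) at a = -(3/2)*i, which is (5/119) - (8/357)*i.
The factor τ**2 + 9/4 splits as (τ - a)(τ - a') with a = (3/2)*i, a' = -(3/2)*i. At the order-1 pole a set g(τ) = (τ - a)*f(τ) = [-17/(14*(τ + 5/2)**2)] / (τ - a').
Simple pole: residue = g(a) at a = (3/2)*i, which is (5/119) + (8/357)*i.
List the singular points by increasing real part (a conjugate pair: the negative imaginary part first).

Radius of convergence at 0: 3/2.
At -5/2: a pole of order 2; residue -10/119.
At -(3/2)*i: a pole of order 1; residue (5/119) - (8/357)*i.
At (3/2)*i: a pole of order 1; residue (5/119) + (8/357)*i.


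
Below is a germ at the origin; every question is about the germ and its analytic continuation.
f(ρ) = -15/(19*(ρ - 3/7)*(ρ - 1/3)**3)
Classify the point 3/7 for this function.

The point is a pole of order 1.

The denominator factor ρ - 3/7 vanishes at 3/7 and appears to the power 1; the numerator there equals -15/19, nonzero, and no other factor vanishes.
Hence a pole whose order is the multiplicity, 1.


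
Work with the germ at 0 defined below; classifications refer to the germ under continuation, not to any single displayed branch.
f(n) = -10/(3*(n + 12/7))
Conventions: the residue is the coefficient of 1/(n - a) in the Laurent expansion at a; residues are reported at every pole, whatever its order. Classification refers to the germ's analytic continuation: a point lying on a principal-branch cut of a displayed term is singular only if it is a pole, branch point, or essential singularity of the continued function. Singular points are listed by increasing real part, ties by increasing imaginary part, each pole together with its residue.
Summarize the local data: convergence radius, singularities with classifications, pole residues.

Denominator factor (n + 12/7): pole of order 1 at -12/7, modulus 12/7.
The radius of convergence is the smallest modulus among the singular points: 12/7.
At the order-1 pole -12/7 set g(n) = (n - (-12/7))*f(n) = -10/3.
Simple pole: residue = g(a) at a = -12/7, which is -10/3.

Radius of convergence at 0: 12/7.
At -12/7: a pole of order 1; residue -10/3.


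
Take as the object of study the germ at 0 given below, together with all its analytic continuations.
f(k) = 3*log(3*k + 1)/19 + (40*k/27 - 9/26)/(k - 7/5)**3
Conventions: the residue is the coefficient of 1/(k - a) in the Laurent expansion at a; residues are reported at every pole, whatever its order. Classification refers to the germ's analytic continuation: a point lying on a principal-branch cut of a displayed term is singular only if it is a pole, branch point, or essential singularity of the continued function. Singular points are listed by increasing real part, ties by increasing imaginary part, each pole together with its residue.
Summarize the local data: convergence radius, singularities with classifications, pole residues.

Radius of convergence at 0: 1/3.
At -1/3: a logarithmic branch point.
At 7/5: a pole of order 3; residue 0.

Denominator factor (k - 7/5)^3: pole of order 3 at 7/5, modulus 7/5.
Branch term (3/19)*log(1 - k/(-1/3)): its argument vanishes at k = -1/3, a logarithmic branch point, modulus 1/3.
The radius of convergence is the smallest modulus among the singular points: 1/3.
The branch term is analytic at 7/5 and contributes nothing to the residue; only the rational part matters.
At the order-3 pole 7/5 set g(k) = (k - (7/5))^3*(rational part) = 40*k/27 - 9/26.
Order-3 pole: residue = g''(a)/2; g''(7/5) = 0, so the residue is 0.
List the singular points by increasing real part (a conjugate pair: the negative imaginary part first).


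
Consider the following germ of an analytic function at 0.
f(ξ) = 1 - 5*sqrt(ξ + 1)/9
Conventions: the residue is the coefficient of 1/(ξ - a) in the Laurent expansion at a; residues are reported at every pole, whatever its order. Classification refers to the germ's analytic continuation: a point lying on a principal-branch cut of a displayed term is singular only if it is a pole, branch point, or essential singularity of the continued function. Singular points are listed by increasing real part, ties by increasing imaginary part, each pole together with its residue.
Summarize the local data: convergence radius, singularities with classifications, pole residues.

Branch term (-5/9)*sqrt(1 - ξ/(-1)): its argument vanishes at ξ = -1, a square-root branch point, modulus 1.
The radius of convergence is the smallest modulus among the singular points: 1.

Radius of convergence at 0: 1.
At -1: an algebraic (square-root) branch point.


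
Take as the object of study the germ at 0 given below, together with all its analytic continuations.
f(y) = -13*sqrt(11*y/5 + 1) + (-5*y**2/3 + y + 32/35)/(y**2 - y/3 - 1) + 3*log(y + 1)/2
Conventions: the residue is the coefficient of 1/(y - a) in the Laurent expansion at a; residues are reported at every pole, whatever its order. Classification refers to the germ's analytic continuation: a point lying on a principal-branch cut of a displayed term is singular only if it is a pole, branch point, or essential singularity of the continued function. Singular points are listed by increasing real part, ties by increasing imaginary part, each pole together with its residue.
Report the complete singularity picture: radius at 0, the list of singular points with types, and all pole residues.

Radius of convergence at 0: 5/11.
At -1: a logarithmic branch point.
At 1/6 - (1/6)*sqrt(37): a pole of order 1; residue 2/9 + (641/11655)*sqrt(37).
At -5/11: an algebraic (square-root) branch point.
At 1/6 + (1/6)*sqrt(37): a pole of order 1; residue 2/9 - (641/11655)*sqrt(37).

Denominator factor (y**2 - y/3 - 1): discriminant 37/9, real irrational roots 1/6 + (1/6)*sqrt(37) and 1/6 - (1/6)*sqrt(37); poles of order 1, moduli 1/6 + (1/6)*sqrt(37) and -1/6 + (1/6)*sqrt(37).
Branch term (3/2)*log(1 - y/(-1)): its argument vanishes at y = -1, a logarithmic branch point, modulus 1.
Branch term (-13)*sqrt(1 - y/(-5/11)): its argument vanishes at y = -5/11, a square-root branch point, modulus 5/11.
The radius of convergence is the smallest modulus among the singular points: 5/11.
The branch terms are analytic at 1/6 - (1/6)*sqrt(37) and contribute nothing to the residue; only the rational part matters.
The factor y**2 - y/3 - 1 splits as (y - a)(y - a') with a = 1/6 - (1/6)*sqrt(37), a' = 1/6 + (1/6)*sqrt(37). At the order-1 pole a set g(y) = (y - a)*(rational part) = [-5*y**2/3 + y + 32/35] / (y - a').
Simple pole: residue = g(a) at a = 1/6 - (1/6)*sqrt(37), which is 2/9 + (641/11655)*sqrt(37).
The branch terms are analytic at 1/6 + (1/6)*sqrt(37) and contribute nothing to the residue; only the rational part matters.
The factor y**2 - y/3 - 1 splits as (y - a)(y - a') with a = 1/6 + (1/6)*sqrt(37), a' = 1/6 - (1/6)*sqrt(37). At the order-1 pole a set g(y) = (y - a)*(rational part) = [-5*y**2/3 + y + 32/35] / (y - a').
Simple pole: residue = g(a) at a = 1/6 + (1/6)*sqrt(37), which is 2/9 - (641/11655)*sqrt(37).
List the singular points by increasing real part (a conjugate pair: the negative imaginary part first).


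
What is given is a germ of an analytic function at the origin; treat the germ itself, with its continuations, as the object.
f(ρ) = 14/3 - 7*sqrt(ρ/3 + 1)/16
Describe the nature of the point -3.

The term (-7/16)*sqrt(1 - ρ/(-3)) has argument 1 - -3/(-3) = 0 at -3: a square-root (algebraic, two-sheeted) branch point; the remaining terms are analytic or single-valued there.

The point is an algebraic (square-root) branch point.


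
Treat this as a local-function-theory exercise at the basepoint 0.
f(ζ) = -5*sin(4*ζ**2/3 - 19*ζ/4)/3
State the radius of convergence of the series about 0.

The factor sin(4*ζ**2/3 - 19*ζ/4) is entire and contributes no finite singular point.
The polynomial part has no poles.
No finite singular points: the Taylor series at 0 converges everywhere.

The radius of convergence is infinite.


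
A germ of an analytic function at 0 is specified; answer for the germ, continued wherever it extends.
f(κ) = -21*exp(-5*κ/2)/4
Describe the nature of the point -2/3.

There is no denominator, hence no pole anywhere.
The factor exp(-5*κ/2) is entire.
So the germ continues analytically to -2/3.

The point is a regular point.


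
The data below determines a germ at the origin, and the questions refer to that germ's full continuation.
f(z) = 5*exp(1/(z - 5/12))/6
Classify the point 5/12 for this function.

The exponent 1/(z - (5/12)) has a pole at 5/12, so exp(1/(z - (5/12))) takes every nonzero value near it: an essential singularity (not a pole of any order).

The point is an essential singularity.


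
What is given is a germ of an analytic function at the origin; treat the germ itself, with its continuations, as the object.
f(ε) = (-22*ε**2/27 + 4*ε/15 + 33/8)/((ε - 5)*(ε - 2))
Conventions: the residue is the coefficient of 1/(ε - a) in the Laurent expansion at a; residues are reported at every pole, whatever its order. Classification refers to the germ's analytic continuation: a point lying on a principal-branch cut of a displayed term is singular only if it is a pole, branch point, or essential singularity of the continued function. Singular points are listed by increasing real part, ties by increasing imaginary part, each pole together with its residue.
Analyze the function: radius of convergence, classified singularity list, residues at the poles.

Denominator factor (ε - 5): pole of order 1 at 5, modulus 5.
Denominator factor (ε - 2): pole of order 1 at 2, modulus 2.
The radius of convergence is the smallest modulus among the singular points: 2.
At the order-1 pole 2 set g(ε) = (ε - (2))*f(ε) = (-22*ε**2/27 + 4*ε/15 + 33/8)/(ε - 5).
Simple pole: residue = g(a) at a = 2, which is -1511/3240.
At the order-1 pole 5 set g(ε) = (ε - (5))*f(ε) = (-22*ε**2/27 + 4*ε/15 + 33/8)/(ε - 2).
Simple pole: residue = g(a) at a = 5, which is -3221/648.
List the singular points by increasing real part (a conjugate pair: the negative imaginary part first).

Radius of convergence at 0: 2.
At 2: a pole of order 1; residue -1511/3240.
At 5: a pole of order 1; residue -3221/648.


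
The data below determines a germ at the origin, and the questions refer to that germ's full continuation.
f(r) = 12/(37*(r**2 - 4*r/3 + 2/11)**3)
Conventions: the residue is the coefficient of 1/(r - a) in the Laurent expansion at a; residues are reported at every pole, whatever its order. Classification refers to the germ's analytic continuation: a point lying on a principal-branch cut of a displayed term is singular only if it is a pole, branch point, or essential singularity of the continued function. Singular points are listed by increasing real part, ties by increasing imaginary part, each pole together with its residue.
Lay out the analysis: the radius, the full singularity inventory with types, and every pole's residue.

Radius of convergence at 0: 2/3 - (1/33)*sqrt(286).
At 2/3 - (1/33)*sqrt(286): a pole of order 3; residue -(264627/2601248)*sqrt(286).
At 2/3 + (1/33)*sqrt(286): a pole of order 3; residue (264627/2601248)*sqrt(286).

Denominator factor (r**2 - 4*r/3 + 2/11)^3: discriminant 104/99, real irrational roots 2/3 + (1/33)*sqrt(286) and 2/3 - (1/33)*sqrt(286); poles of order 3, moduli 2/3 + (1/33)*sqrt(286) and 2/3 - (1/33)*sqrt(286).
The radius of convergence is the smallest modulus among the singular points: 2/3 - (1/33)*sqrt(286).
The factor r**2 - 4*r/3 + 2/11 splits as (r - a)(r - a') with a = 2/3 - (1/33)*sqrt(286), a' = 2/3 + (1/33)*sqrt(286). At the order-3 pole a set g(r) = (r - a)^3*f(r) = [12/37] / (r - a')^3.
Order-3 pole: residue = g''(a)/2; g''(2/3 - (1/33)*sqrt(286)) = -(264627/1300624)*sqrt(286), so the residue is -(264627/2601248)*sqrt(286).
The factor r**2 - 4*r/3 + 2/11 splits as (r - a)(r - a') with a = 2/3 + (1/33)*sqrt(286), a' = 2/3 - (1/33)*sqrt(286). At the order-3 pole a set g(r) = (r - a)^3*f(r) = [12/37] / (r - a')^3.
Order-3 pole: residue = g''(a)/2; g''(2/3 + (1/33)*sqrt(286)) = (264627/1300624)*sqrt(286), so the residue is (264627/2601248)*sqrt(286).
List the singular points by increasing real part (a conjugate pair: the negative imaginary part first).


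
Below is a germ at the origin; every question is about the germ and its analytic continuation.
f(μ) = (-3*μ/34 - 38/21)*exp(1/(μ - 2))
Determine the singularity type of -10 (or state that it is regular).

The point is a regular point.

There is no denominator, hence no pole anywhere.
The essential point of exp(1/(μ - (2))) is 2, not -10.
So the germ continues analytically to -10.


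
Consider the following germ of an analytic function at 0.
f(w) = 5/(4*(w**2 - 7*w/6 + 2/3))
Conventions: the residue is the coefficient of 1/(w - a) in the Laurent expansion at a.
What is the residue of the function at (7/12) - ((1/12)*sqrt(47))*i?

The factor w**2 - 7*w/6 + 2/3 splits as (w - a)(w - a') with a = (7/12) - ((1/12)*sqrt(47))*i, a' = (7/12) + ((1/12)*sqrt(47))*i. At the order-1 pole a set g(w) = (w - a)*f(w) = [5/4] / (w - a').
Simple pole: residue = g(a) at a = (7/12) - ((1/12)*sqrt(47))*i, which is ((15/94)*sqrt(47))*i.

The residue is ((15/94)*sqrt(47))*i.


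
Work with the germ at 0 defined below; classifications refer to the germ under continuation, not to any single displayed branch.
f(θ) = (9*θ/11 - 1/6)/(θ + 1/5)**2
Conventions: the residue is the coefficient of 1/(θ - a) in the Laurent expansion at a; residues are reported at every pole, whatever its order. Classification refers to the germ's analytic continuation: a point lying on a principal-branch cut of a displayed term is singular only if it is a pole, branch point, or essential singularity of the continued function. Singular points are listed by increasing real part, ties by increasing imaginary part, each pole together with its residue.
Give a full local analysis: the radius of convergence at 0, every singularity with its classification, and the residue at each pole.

Denominator factor (θ + 1/5)^2: pole of order 2 at -1/5, modulus 1/5.
The radius of convergence is the smallest modulus among the singular points: 1/5.
At the order-2 pole -1/5 set g(θ) = (θ - (-1/5))^2*f(θ) = 9*θ/11 - 1/6.
Order-2 pole: residue = g'(a); g'(-1/5) = 9/11, so the residue is 9/11.

Radius of convergence at 0: 1/5.
At -1/5: a pole of order 2; residue 9/11.


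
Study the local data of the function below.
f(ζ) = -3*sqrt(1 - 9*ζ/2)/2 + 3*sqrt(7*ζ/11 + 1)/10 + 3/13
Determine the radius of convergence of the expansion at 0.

Branch term (-3/2)*sqrt(1 - ζ/(2/9)): its argument vanishes at ζ = 2/9, a square-root branch point, modulus 2/9.
Branch term (3/10)*sqrt(1 - ζ/(-11/7)): its argument vanishes at ζ = -11/7, a square-root branch point, modulus 11/7.
The radius of convergence is the smallest modulus among the singular points: 2/9.

The radius of convergence is 2/9.


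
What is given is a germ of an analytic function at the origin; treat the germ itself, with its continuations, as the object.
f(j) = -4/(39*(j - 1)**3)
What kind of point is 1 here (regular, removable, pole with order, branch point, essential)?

The denominator factor j - 1 vanishes at 1 and appears to the power 3; the numerator there equals -4/39, nonzero, and no other factor vanishes.
Hence a pole whose order is the multiplicity, 3.

The point is a pole of order 3.


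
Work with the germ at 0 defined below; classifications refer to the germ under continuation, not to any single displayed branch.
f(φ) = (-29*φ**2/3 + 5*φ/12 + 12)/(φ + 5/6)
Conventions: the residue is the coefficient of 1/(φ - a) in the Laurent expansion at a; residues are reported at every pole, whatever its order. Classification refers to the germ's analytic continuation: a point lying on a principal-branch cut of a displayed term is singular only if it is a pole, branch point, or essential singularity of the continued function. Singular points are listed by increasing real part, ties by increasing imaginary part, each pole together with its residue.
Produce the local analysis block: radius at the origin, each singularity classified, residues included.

Radius of convergence at 0: 5/6.
At -5/6: a pole of order 1; residue 1067/216.

Denominator factor (φ + 5/6): pole of order 1 at -5/6, modulus 5/6.
The radius of convergence is the smallest modulus among the singular points: 5/6.
At the order-1 pole -5/6 set g(φ) = (φ - (-5/6))*f(φ) = -29*φ**2/3 + 5*φ/12 + 12.
Simple pole: residue = g(a) at a = -5/6, which is 1067/216.


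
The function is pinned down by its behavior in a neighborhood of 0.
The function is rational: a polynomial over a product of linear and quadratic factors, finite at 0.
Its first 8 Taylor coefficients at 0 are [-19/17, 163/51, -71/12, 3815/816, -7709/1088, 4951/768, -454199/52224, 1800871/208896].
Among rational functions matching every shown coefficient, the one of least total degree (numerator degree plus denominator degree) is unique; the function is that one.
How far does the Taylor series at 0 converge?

The radius of convergence is -1/8 + (1/8)*sqrt(65).

No rational of total degree below 4 reproduces all 8 coefficients; solving the [2/2] Pade equations on them gives f(k) = (4*k**2 - 35*k/12 + 19/17)/(k**2 - k/4 - 1), whose expansion matches every shown term.
Denominator factor (k**2 - k/4 - 1): discriminant 65/16, real irrational roots 1/8 + (1/8)*sqrt(65) and 1/8 - (1/8)*sqrt(65); poles of order 1, moduli 1/8 + (1/8)*sqrt(65) and -1/8 + (1/8)*sqrt(65).
The radius of convergence is the smallest modulus among the singular points: -1/8 + (1/8)*sqrt(65).


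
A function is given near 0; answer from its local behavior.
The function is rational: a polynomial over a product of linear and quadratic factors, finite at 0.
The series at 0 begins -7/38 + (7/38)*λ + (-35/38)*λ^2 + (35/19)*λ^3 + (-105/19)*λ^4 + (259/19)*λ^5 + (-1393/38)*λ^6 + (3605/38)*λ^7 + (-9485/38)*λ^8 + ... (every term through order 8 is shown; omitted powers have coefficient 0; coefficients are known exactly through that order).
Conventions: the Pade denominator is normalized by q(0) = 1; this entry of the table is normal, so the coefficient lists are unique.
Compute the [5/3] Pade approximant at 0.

Taylor coefficients needed (read off): a_0 = -7/38, a_1 = 7/38, a_2 = -35/38, a_3 = 35/19, a_4 = -105/19, a_5 = 259/19, a_6 = -1393/38, a_7 = 3605/38, a_8 = -9485/38.
Write the denominator as Q(λ) = 1 + q1*λ + q2*λ^2 + q3*λ^3. Requiring Q*f - P = O(λ^9) with deg P <= 5 kills the coefficients of λ^6..λ^8 in Q*f:
  λ^6: a_6 + q1*a_5 + q2*a_4 + q3*a_3 = 0, i.e. -1393/38 + (259/19)*q1 + (-105/19)*q2 + (35/19)*q3 = 0.
  λ^7: a_7 + q1*a_6 + q2*a_5 + q3*a_4 = 0, i.e. 3605/38 + (-1393/38)*q1 + (259/19)*q2 + (-105/19)*q3 = 0.
  λ^8: a_8 + q1*a_7 + q2*a_6 + q3*a_5 = 0, i.e. -9485/38 + (3605/38)*q1 + (-1393/38)*q2 + (259/19)*q3 = 0.
Solving this linear system: q1 = 22/37, q2 = -158/37, q3 = 199/74.
The numerator is Q*f truncated at degree 5: P0 = a_0 = -7/38; P1 = a_1 + q1*a_0 = 105/1406; P2 = a_2 + q1*a_1 + q2*a_0 = -35/1406; P3 = a_3 + q1*a_2 + q2*a_1 + q3*a_0 = 35/2812; P4 = a_4 + q1*a_3 + q2*a_2 + q3*a_1 = -7/2812; P5 = a_5 + q1*a_4 + q2*a_3 + q3*a_2 = 7/2812.

The Pade approximant has numerator coefficients [-7/38, 105/1406, -35/1406, 35/2812, -7/2812, 7/2812]; denominator coefficients [1, 22/37, -158/37, 199/74].


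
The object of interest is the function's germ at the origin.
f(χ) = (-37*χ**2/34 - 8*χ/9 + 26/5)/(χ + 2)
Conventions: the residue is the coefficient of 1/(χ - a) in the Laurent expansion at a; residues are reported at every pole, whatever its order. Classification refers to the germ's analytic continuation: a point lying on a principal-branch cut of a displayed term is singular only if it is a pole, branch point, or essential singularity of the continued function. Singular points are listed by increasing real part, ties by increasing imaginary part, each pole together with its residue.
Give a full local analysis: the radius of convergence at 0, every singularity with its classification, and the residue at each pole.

Radius of convergence at 0: 2.
At -2: a pole of order 1; residue 2008/765.

Denominator factor (χ + 2): pole of order 1 at -2, modulus 2.
The radius of convergence is the smallest modulus among the singular points: 2.
At the order-1 pole -2 set g(χ) = (χ - (-2))*f(χ) = -37*χ**2/34 - 8*χ/9 + 26/5.
Simple pole: residue = g(a) at a = -2, which is 2008/765.


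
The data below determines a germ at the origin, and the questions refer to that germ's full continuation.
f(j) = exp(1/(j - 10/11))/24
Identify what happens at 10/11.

The point is an essential singularity.

The exponent 1/(j - (10/11)) has a pole at 10/11, so exp(1/(j - (10/11))) takes every nonzero value near it: an essential singularity (not a pole of any order).


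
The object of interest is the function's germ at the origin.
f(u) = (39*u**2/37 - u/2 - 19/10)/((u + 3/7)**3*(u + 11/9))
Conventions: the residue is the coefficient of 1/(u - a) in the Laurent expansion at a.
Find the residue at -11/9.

At the order-1 pole -11/9 set g(u) = (u - (-11/9))*f(u) = (39*u**2/37 - u/2 - 19/10)/(u + 3/7)**3.
Simple pole: residue = g(a) at a = -11/9, which is -13215447/23125000.

The residue is -13215447/23125000.


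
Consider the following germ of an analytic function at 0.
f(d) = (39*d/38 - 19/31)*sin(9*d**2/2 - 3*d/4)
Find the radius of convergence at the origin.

The factor sin(9*d**2/2 - 3*d/4) is entire and contributes no finite singular point.
The polynomial part has no poles.
No finite singular points: the Taylor series at 0 converges everywhere.

The radius of convergence is infinite.


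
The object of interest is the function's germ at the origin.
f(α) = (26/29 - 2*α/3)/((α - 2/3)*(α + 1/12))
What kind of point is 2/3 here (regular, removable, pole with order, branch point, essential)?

The point is a pole of order 1.

The denominator factor α - 2/3 vanishes at 2/3 and appears to the power 1; the numerator there equals 118/261, nonzero, and no other factor vanishes.
Hence a pole whose order is the multiplicity, 1.


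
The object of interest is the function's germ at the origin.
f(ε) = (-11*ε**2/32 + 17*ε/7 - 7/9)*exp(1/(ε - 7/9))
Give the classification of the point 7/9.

The point is an essential singularity.

The exponent 1/(ε - (7/9)) has a pole at 7/9, so exp(1/(ε - (7/9))) takes every nonzero value near it: an essential singularity (not a pole of any order).


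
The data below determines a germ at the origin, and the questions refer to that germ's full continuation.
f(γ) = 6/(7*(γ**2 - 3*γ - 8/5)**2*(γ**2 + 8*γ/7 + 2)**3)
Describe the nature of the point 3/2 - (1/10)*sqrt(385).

The point is a pole of order 2.

The denominator factor γ**2 - 3*γ - 8/5 vanishes at 3/2 - (1/10)*sqrt(385) and appears to the power 2; the numerator there equals 6/7, nonzero, and no other factor vanishes.
Hence a pole whose order is the multiplicity, 2.


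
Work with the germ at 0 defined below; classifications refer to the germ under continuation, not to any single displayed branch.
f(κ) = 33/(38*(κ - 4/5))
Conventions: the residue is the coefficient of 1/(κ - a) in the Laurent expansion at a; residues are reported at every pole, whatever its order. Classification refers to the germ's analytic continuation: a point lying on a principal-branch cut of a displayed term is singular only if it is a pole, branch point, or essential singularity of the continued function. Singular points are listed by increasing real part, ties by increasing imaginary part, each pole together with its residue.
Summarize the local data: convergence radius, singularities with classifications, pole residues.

Denominator factor (κ - 4/5): pole of order 1 at 4/5, modulus 4/5.
The radius of convergence is the smallest modulus among the singular points: 4/5.
At the order-1 pole 4/5 set g(κ) = (κ - (4/5))*f(κ) = 33/38.
Simple pole: residue = g(a) at a = 4/5, which is 33/38.

Radius of convergence at 0: 4/5.
At 4/5: a pole of order 1; residue 33/38.


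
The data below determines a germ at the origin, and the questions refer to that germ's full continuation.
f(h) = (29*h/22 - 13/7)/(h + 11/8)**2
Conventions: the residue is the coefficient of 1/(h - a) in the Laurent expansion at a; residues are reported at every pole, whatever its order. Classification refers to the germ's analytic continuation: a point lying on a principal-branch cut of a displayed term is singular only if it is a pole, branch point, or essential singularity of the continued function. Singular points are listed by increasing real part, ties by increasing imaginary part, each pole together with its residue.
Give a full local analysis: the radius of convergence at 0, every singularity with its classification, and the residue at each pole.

Denominator factor (h + 11/8)^2: pole of order 2 at -11/8, modulus 11/8.
The radius of convergence is the smallest modulus among the singular points: 11/8.
At the order-2 pole -11/8 set g(h) = (h - (-11/8))^2*f(h) = 29*h/22 - 13/7.
Order-2 pole: residue = g'(a); g'(-11/8) = 29/22, so the residue is 29/22.

Radius of convergence at 0: 11/8.
At -11/8: a pole of order 2; residue 29/22.


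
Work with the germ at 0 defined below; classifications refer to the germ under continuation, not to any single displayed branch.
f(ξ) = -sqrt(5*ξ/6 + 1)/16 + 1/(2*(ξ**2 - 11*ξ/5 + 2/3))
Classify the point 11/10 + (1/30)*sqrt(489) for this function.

The point is a pole of order 1.

The denominator factor ξ**2 - 11*ξ/5 + 2/3 vanishes at 11/10 + (1/30)*sqrt(489) and appears to the power 1; the numerator there equals 1/2, nonzero, and no other factor vanishes.
The branch terms are analytic at this point.
Hence a pole whose order is the multiplicity, 1.


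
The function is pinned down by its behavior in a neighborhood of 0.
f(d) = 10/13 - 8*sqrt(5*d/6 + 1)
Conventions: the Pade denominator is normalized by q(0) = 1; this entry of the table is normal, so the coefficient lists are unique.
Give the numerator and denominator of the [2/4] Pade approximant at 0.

The Pade approximant has numerator coefficients [-94/13, -4369875/468182, -31556735/11236368]; denominator coefficients [1, 179315/216084, 528415/5186016, -113425/15558048, 583375/746786304].

Taylor coefficients needed (expand at 0): a_0 = -94/13, a_1 = -10/3, a_2 = 25/36, a_3 = -125/432, a_4 = 3125/20736, a_5 = -21875/248832, a_6 = 109375/1990656.
Write the denominator as Q(d) = 1 + q1*d + q2*d^2 + q3*d^3 + q4*d^4. Requiring Q*f - P = O(d^7) with deg P <= 2 kills the coefficients of d^3..d^6 in Q*f:
  d^3: a_3 + q1*a_2 + q2*a_1 + q3*a_0 = 0, i.e. -125/432 + (25/36)*q1 + (-10/3)*q2 + (-94/13)*q3 = 0.
  d^4: a_4 + q1*a_3 + q2*a_2 + q3*a_1 + q4*a_0 = 0, i.e. 3125/20736 + (-125/432)*q1 + (25/36)*q2 + (-10/3)*q3 + (-94/13)*q4 = 0.
  d^5: a_5 + q1*a_4 + q2*a_3 + q3*a_2 + q4*a_1 = 0, i.e. -21875/248832 + (3125/20736)*q1 + (-125/432)*q2 + (25/36)*q3 + (-10/3)*q4 = 0.
  d^6: a_6 + q1*a_5 + q2*a_4 + q3*a_3 + q4*a_2 = 0, i.e. 109375/1990656 + (-21875/248832)*q1 + (3125/20736)*q2 + (-125/432)*q3 + (25/36)*q4 = 0.
Solving this linear system: q1 = 179315/216084, q2 = 528415/5186016, q3 = -113425/15558048, q4 = 583375/746786304.
The numerator is Q*f truncated at degree 2: P0 = a_0 = -94/13; P1 = a_1 + q1*a_0 = -4369875/468182; P2 = a_2 + q1*a_1 + q2*a_0 = -31556735/11236368.
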